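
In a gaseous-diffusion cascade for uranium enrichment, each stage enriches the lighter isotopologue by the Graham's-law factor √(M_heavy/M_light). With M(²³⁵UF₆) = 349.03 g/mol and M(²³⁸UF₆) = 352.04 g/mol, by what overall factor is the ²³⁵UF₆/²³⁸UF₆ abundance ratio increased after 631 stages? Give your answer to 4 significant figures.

After 631 stages the ratio has grown by (√(352.04/349.03))^631 = (352.04/349.03)^(631/2).
= 1.00862^(631/2) = 15.02.

15.02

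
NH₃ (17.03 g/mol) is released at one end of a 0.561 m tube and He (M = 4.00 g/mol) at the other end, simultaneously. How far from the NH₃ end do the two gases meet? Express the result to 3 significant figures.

In equal time, each gas travels a distance ∝ its rate ∝ 1/√M, so d_NH₃/d_He = √(M_He/M_NH₃) = √(4.00/17.03) = 0.4846.
With d_NH₃ + d_He = 0.561 m, d_He = 0.561/(1 + 0.4846) = 0.3779 m.
d_NH₃ = 0.561 − 0.3779 = 0.183 m.

0.183 m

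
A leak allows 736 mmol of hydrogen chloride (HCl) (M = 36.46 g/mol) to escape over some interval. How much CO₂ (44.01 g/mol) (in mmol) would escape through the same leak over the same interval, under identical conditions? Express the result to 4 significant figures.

669.9 mmol

By Graham's law, rate_CO₂/rate_HCl = √(M_HCl/M_CO₂) = √(36.46/44.01) = √0.8284 = 0.9102.
So the amount for CO₂ is 736 × 0.9102 = 669.9 mmol.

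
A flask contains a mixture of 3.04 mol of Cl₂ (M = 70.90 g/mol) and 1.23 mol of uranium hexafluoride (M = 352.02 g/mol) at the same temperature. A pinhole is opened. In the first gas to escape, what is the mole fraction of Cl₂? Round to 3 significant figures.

Rate_i ∝ x_i/√M_i (Graham's law weighted by mole fraction), so the effusate composition follows n_i/√M_i.
Mole fraction of Cl₂ in the effusate = (n_Cl₂/√M_Cl₂) / (n_Cl₂/√M_Cl₂ + n_UF₆/√M_UF₆)
= (3.04/√70.90) / (3.04/√70.90 + 1.23/√352.02) = 0.3610/(0.3610 + 0.06556) = 0.846.

0.846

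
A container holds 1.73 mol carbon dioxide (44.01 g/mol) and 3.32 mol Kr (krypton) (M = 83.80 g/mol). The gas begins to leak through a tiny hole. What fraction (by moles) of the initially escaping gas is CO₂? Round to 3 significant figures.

Effusion rate of each component ∝ n_i/√M_i (partial pressure × 1/√M).
Mole fraction of CO₂ in the effusate = (n_CO₂/√M_CO₂) / (n_CO₂/√M_CO₂ + n_Kr/√M_Kr)
= (1.73/√44.01) / (1.73/√44.01 + 3.32/√83.80) = 0.2608/(0.2608 + 0.3627) = 0.418.

0.418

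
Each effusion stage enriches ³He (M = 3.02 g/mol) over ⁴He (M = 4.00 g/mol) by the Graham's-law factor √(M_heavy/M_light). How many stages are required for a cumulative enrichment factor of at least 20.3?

Single-stage factor α = √(4.00/3.02), so ln α = ½ ln(1.32450) = 0.1405.
Need α^N ≥ 20.3 ⇒ N ≥ ln(20.3) / ln α = 3.011 / 0.1405 = 21.43.
Minimum whole number of stages: N = 22.

22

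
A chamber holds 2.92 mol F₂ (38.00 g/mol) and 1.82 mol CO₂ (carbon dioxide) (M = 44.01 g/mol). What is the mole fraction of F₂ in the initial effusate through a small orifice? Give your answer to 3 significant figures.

Each component's effusion rate ∝ (its partial pressure)·(1/√M) ∝ n_i/√M_i.
Mole fraction of F₂ in the effusate = (n_F₂/√M_F₂) / (n_F₂/√M_F₂ + n_CO₂/√M_CO₂)
= (2.92/√38.00) / (2.92/√38.00 + 1.82/√44.01) = 0.4737/(0.4737 + 0.2743) = 0.633.

0.633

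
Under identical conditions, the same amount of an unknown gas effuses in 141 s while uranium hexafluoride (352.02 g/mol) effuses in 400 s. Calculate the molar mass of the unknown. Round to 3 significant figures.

43.7 g/mol

From Graham's law, t_X/t_UF₆ = √(M_X/M_UF₆).
141/400 = 0.3525 = √(M_X/352.02)
M_X = 352.02 × 0.3525² = 352.02 × 0.1243 = 43.7 g/mol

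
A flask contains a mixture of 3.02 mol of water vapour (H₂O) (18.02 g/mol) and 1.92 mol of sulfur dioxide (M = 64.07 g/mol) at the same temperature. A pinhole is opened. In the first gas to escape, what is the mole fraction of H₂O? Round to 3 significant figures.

0.748

The effusion rate of species i is ∝ p_i/√M_i ∝ n_i/√M_i.
So x_H₂O in the escaping gas = (n_H₂O/√M_H₂O) / Σ(n_i/√M_i)
= (3.02/√18.02) / (3.02/√18.02 + 1.92/√64.07) = 0.7114/(0.7114 + 0.2399) = 0.748.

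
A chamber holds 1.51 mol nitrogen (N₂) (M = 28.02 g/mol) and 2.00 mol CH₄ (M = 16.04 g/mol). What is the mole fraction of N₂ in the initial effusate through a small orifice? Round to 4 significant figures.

Rate_i ∝ x_i/√M_i (Graham's law weighted by mole fraction), so the effusate composition follows n_i/√M_i.
So x_N₂ in the escaping gas = (n_N₂/√M_N₂) / Σ(n_i/√M_i)
= (1.51/√28.02) / (1.51/√28.02 + 2.00/√16.04) = 0.2853/(0.2853 + 0.4994) = 0.3636.

0.3636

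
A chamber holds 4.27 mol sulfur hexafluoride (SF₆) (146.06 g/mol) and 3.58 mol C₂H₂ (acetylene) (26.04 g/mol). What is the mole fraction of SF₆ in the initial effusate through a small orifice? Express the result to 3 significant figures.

0.335

Rate_i ∝ x_i/√M_i (Graham's law weighted by mole fraction), so the effusate composition follows n_i/√M_i.
x_SF₆(eff) = (n_SF₆/√M_SF₆) / (n_SF₆/√M_SF₆ + n_C₂H₂/√M_C₂H₂)
= (4.27/√146.06) / (4.27/√146.06 + 3.58/√26.04) = 0.3533/(0.3533 + 0.7016) = 0.335.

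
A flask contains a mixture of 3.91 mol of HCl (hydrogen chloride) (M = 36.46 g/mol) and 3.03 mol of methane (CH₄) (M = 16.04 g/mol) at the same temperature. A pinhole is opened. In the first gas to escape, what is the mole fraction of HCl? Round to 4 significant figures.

0.4612

The effusion rate of species i is ∝ p_i/√M_i ∝ n_i/√M_i.
Mole fraction of HCl in the effusate = (n_HCl/√M_HCl) / (n_HCl/√M_HCl + n_CH₄/√M_CH₄)
= (3.91/√36.46) / (3.91/√36.46 + 3.03/√16.04) = 0.6475/(0.6475 + 0.7566) = 0.4612.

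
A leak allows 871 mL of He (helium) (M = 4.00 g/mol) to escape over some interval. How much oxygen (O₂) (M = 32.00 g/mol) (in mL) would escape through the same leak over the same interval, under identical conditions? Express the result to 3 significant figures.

308 mL

Using Graham's law: rate_O₂/rate_He = √(M_He/M_O₂) = √(4.00/32.00) = √0.1250 = 0.3536.
So the volume for O₂ is 871 × 0.3536 = 308 mL.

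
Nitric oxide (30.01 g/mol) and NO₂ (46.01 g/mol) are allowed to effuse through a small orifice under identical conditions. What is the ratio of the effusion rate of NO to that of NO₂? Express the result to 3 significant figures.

Since effusion rate ∝ 1/√M, rate_NO/rate_NO₂ = √(M_NO₂/M_NO) = √(46.01/30.01) = √1.533 = 1.24.

1.24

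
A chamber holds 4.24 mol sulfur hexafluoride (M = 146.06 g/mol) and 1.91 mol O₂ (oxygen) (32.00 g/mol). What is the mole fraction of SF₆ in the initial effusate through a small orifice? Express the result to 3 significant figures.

0.510

Rate_i ∝ x_i/√M_i (Graham's law weighted by mole fraction), so the effusate composition follows n_i/√M_i.
So x_SF₆ in the escaping gas = (n_SF₆/√M_SF₆) / Σ(n_i/√M_i)
= (4.24/√146.06) / (4.24/√146.06 + 1.91/√32.00) = 0.3508/(0.3508 + 0.3376) = 0.510.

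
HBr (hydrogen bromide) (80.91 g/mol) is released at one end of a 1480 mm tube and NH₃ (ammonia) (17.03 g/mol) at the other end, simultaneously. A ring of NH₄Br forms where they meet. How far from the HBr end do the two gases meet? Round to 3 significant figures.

465 mm

Distances travelled in equal time are proportional to diffusion rates, so d_HBr/d_NH₃ = √(M_NH₃/M_HBr) = √(17.03/80.91) = 0.4588.
With d_HBr + d_NH₃ = 1480 mm, d_NH₃ = 1480/(1 + 0.4588) = 1015 mm.
d_HBr = 1480 − 1015 = 465 mm.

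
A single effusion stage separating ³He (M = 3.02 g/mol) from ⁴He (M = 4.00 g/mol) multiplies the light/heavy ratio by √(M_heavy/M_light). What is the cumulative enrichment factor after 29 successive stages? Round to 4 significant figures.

58.85

Overall factor = α^29 with α = √(4.00/3.02), i.e. (4.00/3.02)^(29/2).
= 1.32450^(29/2) = 58.85.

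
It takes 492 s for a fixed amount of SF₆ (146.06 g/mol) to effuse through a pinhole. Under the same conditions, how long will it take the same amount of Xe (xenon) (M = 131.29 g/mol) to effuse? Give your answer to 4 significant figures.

466.5 s

By Graham's law, t_Xe/t_SF₆ = √(M_Xe/M_SF₆) = √(131.29/146.06) = √0.8989 = 0.9481.
So the time for Xe is 492 × 0.9481 = 466.5 s.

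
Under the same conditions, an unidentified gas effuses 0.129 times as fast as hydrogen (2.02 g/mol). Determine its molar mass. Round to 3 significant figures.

Using Graham's law: rate_X/rate_H₂ = √(M_H₂/M_X).
0.129 = √(2.02/M_X)
M_X = 2.02 / 0.129² = 2.02 / 0.01664 = 121 g/mol

121 g/mol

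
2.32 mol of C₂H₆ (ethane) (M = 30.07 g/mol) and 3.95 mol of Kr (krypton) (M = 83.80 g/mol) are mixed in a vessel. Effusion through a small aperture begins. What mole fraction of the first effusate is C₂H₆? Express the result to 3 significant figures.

Each component's effusion rate ∝ (its partial pressure)·(1/√M) ∝ n_i/√M_i.
Mole fraction of C₂H₆ in the effusate = (n_C₂H₆/√M_C₂H₆) / (n_C₂H₆/√M_C₂H₆ + n_Kr/√M_Kr)
= (2.32/√30.07) / (2.32/√30.07 + 3.95/√83.80) = 0.4231/(0.4231 + 0.4315) = 0.495.

0.495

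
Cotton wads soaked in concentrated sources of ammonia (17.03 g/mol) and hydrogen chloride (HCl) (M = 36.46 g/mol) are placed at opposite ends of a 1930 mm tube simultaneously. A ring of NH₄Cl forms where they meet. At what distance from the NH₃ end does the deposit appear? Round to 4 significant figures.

In equal time, each gas travels a distance ∝ its rate ∝ 1/√M, so d_NH₃/d_HCl = √(M_HCl/M_NH₃) = √(36.46/17.03) = 1.463.
With d_NH₃ + d_HCl = 1930 mm, d_HCl = 1930/(1 + 1.463) = 783.5 mm.
d_NH₃ = 1930 − 783.5 = 1146 mm.

1146 mm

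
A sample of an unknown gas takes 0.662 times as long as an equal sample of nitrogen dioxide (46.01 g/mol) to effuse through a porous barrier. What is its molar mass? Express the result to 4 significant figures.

20.16 g/mol

Since effusion rate ∝ 1/√M, t_X/t_NO₂ = √(M_X/M_NO₂).
0.662 = √(M_X/46.01)
M_X = 46.01 × 0.662² = 46.01 × 0.4382 = 20.16 g/mol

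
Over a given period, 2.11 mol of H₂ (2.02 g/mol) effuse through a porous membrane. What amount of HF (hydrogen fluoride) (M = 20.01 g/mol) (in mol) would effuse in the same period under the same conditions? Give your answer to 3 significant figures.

0.670 mol

Using Graham's law: rate_HF/rate_H₂ = √(M_H₂/M_HF) = √(2.02/20.01) = √0.1009 = 0.3177.
So the amount for HF is 2.11 × 0.3177 = 0.670 mol.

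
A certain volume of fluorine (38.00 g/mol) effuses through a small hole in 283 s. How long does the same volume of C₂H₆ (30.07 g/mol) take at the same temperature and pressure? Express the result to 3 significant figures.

252 s

Graham's law gives t_C₂H₆/t_F₂ = √(M_C₂H₆/M_F₂) = √(30.07/38.00) = √0.7913 = 0.8896.
So the time for C₂H₆ is 283 × 0.8896 = 252 s.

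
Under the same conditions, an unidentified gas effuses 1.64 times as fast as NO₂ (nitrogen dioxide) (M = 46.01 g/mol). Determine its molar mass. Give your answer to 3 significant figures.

17.1 g/mol

Since effusion rate ∝ 1/√M, rate_X/rate_NO₂ = √(M_NO₂/M_X).
1.64 = √(46.01/M_X)
M_X = 46.01 / 1.64² = 46.01 / 2.690 = 17.1 g/mol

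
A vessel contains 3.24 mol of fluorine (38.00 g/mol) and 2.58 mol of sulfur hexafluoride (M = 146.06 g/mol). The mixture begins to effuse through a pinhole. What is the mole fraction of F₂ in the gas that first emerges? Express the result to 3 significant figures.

0.711

Each component's effusion rate ∝ (its partial pressure)·(1/√M) ∝ n_i/√M_i.
Mole fraction of F₂ in the effusate = (n_F₂/√M_F₂) / (n_F₂/√M_F₂ + n_SF₆/√M_SF₆)
= (3.24/√38.00) / (3.24/√38.00 + 2.58/√146.06) = 0.5256/(0.5256 + 0.2135) = 0.711.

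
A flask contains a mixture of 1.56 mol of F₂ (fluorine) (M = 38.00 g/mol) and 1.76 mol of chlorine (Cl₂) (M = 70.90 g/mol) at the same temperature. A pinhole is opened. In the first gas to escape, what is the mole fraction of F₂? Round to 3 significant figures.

Effusion rate of each component ∝ n_i/√M_i (partial pressure × 1/√M).
x_F₂(eff) = (n_F₂/√M_F₂) / (n_F₂/√M_F₂ + n_Cl₂/√M_Cl₂)
= (1.56/√38.00) / (1.56/√38.00 + 1.76/√70.90) = 0.2531/(0.2531 + 0.2090) = 0.548.

0.548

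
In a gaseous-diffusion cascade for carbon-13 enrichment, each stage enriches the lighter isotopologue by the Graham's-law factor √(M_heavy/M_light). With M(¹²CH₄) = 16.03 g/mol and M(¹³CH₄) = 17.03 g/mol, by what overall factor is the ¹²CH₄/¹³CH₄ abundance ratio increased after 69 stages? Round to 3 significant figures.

8.07

After 69 stages the ratio has grown by (√(17.03/16.03))^69 = (17.03/16.03)^(69/2).
= 1.06238^(69/2) = 8.07.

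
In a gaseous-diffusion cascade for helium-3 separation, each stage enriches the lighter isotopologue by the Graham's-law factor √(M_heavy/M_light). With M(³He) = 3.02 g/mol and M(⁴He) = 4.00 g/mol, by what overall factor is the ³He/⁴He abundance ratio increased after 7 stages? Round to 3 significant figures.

2.67

After 7 stages the ratio has grown by (√(4.00/3.02))^7 = (4.00/3.02)^(7/2).
= 1.32450^(7/2) = 2.67.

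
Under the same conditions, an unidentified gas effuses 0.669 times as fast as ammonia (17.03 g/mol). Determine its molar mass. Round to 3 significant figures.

38.1 g/mol

Since effusion rate ∝ 1/√M, rate_X/rate_NH₃ = √(M_NH₃/M_X).
0.669 = √(17.03/M_X)
M_X = 17.03 / 0.669² = 17.03 / 0.4476 = 38.1 g/mol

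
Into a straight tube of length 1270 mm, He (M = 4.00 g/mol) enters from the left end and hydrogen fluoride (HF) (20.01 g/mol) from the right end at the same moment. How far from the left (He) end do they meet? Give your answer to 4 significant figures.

In equal time, each gas travels a distance ∝ its rate ∝ 1/√M, so d_He/d_HF = √(M_HF/M_He) = √(20.01/4.00) = 2.237.
With d_He + d_HF = 1270 mm, d_HF = 1270/(1 + 2.237) = 392.4 mm.
d_He = 1270 − 392.4 = 877.6 mm.

877.6 mm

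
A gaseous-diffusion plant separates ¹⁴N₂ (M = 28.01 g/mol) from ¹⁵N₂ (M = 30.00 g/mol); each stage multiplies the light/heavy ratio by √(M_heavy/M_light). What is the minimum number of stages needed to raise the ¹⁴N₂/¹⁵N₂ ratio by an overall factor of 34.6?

Per stage α = (30.00/28.01)^(1/2) = 1.07105^0.5, giving ln α = 0.03432.
Need α^N ≥ 34.6 ⇒ N ≥ ln(34.6) / ln α = 3.544 / 0.03432 = 103.27.
Minimum whole number of stages: N = 104.

104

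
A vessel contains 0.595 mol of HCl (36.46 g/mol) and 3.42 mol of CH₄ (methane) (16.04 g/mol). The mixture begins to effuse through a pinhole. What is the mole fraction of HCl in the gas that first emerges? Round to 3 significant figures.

0.103

The effusion rate of species i is ∝ p_i/√M_i ∝ n_i/√M_i.
So x_HCl in the escaping gas = (n_HCl/√M_HCl) / Σ(n_i/√M_i)
= (0.595/√36.46) / (0.595/√36.46 + 3.42/√16.04) = 0.09854/(0.09854 + 0.8539) = 0.103.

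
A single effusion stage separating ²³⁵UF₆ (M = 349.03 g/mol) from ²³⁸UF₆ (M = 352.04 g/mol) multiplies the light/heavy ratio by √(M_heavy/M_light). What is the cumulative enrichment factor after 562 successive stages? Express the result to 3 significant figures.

Each stage multiplies the ratio by α = √(352.04/349.03), so after 562 stages the overall factor is α^562 = (352.04/349.03)^(562/2).
= 1.00862^281 = 11.2.

11.2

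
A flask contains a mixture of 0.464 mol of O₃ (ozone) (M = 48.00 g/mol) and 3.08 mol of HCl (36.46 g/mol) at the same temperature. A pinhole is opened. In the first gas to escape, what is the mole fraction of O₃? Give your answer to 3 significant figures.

Each component's effusion rate ∝ (its partial pressure)·(1/√M) ∝ n_i/√M_i.
So x_O₃ in the escaping gas = (n_O₃/√M_O₃) / Σ(n_i/√M_i)
= (0.464/√48.00) / (0.464/√48.00 + 3.08/√36.46) = 0.06697/(0.06697 + 0.5101) = 0.116.

0.116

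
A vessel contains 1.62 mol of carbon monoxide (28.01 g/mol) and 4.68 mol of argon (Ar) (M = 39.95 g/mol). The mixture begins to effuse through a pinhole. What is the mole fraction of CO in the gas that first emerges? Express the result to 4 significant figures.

Rate_i ∝ x_i/√M_i (Graham's law weighted by mole fraction), so the effusate composition follows n_i/√M_i.
So x_CO in the escaping gas = (n_CO/√M_CO) / Σ(n_i/√M_i)
= (1.62/√28.01) / (1.62/√28.01 + 4.68/√39.95) = 0.3061/(0.3061 + 0.7404) = 0.2925.

0.2925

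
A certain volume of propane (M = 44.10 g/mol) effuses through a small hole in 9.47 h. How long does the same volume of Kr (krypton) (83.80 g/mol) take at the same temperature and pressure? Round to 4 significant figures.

Since effusion rate ∝ 1/√M, t_Kr/t_C₃H₈ = √(M_Kr/M_C₃H₈) = √(83.80/44.10) = √1.900 = 1.378.
So the time for Kr is 9.47 × 1.378 = 13.05 h.

13.05 h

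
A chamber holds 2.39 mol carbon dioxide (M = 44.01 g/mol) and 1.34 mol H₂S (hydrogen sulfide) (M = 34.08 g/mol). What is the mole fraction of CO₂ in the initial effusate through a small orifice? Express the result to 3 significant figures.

Effusion rate of each component ∝ n_i/√M_i (partial pressure × 1/√M).
x_CO₂(eff) = (n_CO₂/√M_CO₂) / (n_CO₂/√M_CO₂ + n_H₂S/√M_H₂S)
= (2.39/√44.01) / (2.39/√44.01 + 1.34/√34.08) = 0.3603/(0.3603 + 0.2295) = 0.611.

0.611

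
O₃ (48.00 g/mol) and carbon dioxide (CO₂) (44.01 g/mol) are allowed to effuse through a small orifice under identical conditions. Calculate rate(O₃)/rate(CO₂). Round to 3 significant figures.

From Graham's law, rate_O₃/rate_CO₂ = √(M_CO₂/M_O₃) = √(44.01/48.00) = √0.9169 = 0.958.

0.958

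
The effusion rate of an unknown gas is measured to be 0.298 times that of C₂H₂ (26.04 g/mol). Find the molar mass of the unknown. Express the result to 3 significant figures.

293 g/mol

Using Graham's law: rate_X/rate_C₂H₂ = √(M_C₂H₂/M_X).
0.298 = √(26.04/M_X)
M_X = 26.04 / 0.298² = 26.04 / 0.08880 = 293 g/mol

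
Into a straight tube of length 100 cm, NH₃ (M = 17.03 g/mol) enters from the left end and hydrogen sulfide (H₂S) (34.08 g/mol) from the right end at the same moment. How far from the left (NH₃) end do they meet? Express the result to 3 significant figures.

58.6 cm

Graham's law gives d_NH₃/d_H₂S = rate_NH₃/rate_H₂S = √(M_H₂S/M_NH₃) = √(34.08/17.03) = 1.415.
With d_NH₃ + d_H₂S = 100 cm, d_H₂S = 100/(1 + 1.415) = 41.41 cm.
d_NH₃ = 100 − 41.41 = 58.6 cm.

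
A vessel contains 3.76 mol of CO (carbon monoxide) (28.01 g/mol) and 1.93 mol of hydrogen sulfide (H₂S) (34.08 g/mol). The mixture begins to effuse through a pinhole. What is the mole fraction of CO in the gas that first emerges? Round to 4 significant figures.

0.6824

Rate_i ∝ x_i/√M_i (Graham's law weighted by mole fraction), so the effusate composition follows n_i/√M_i.
So x_CO in the escaping gas = (n_CO/√M_CO) / Σ(n_i/√M_i)
= (3.76/√28.01) / (3.76/√28.01 + 1.93/√34.08) = 0.7104/(0.7104 + 0.3306) = 0.6824.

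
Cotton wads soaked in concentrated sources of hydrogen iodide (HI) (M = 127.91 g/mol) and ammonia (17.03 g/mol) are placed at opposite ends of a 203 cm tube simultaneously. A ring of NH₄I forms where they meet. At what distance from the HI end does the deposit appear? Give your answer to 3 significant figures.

54.3 cm

Distances travelled in equal time are proportional to diffusion rates, so d_HI/d_NH₃ = √(M_NH₃/M_HI) = √(17.03/127.91) = 0.3649.
With d_HI + d_NH₃ = 203 cm, d_NH₃ = 203/(1 + 0.3649) = 148.7 cm.
d_HI = 203 − 148.7 = 54.3 cm.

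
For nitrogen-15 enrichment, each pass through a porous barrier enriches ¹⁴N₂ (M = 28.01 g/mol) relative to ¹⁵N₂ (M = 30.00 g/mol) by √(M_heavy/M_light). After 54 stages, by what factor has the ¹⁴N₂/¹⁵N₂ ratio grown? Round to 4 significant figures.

The single-stage factor is √(M_heavy/M_light), so 54 stages give [√(30.00/28.01)]^54 = (30.00/28.01)^(54/2).
= 1.07105^27 = 6.380.

6.380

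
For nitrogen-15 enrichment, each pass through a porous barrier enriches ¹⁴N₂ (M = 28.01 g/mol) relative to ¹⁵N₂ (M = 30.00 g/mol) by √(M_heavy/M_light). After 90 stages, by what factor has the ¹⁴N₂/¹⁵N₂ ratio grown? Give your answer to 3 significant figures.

21.9

Overall factor = α^90 with α = √(30.00/28.01), i.e. (30.00/28.01)^(90/2).
= 1.07105^45 = 21.9.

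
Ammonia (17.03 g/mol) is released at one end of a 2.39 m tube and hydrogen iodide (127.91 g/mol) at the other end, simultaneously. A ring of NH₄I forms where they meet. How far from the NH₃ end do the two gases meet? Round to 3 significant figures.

Distances travelled in equal time are proportional to diffusion rates, so d_NH₃/d_HI = √(M_HI/M_NH₃) = √(127.91/17.03) = 2.741.
With d_NH₃ + d_HI = 2.39 m, d_HI = 2.39/(1 + 2.741) = 0.6389 m.
d_NH₃ = 2.39 − 0.6389 = 1.75 m.

1.75 m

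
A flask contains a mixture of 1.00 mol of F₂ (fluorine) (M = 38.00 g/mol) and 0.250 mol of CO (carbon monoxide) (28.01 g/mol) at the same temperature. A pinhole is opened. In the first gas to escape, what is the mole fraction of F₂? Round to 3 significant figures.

Rate_i ∝ x_i/√M_i (Graham's law weighted by mole fraction), so the effusate composition follows n_i/√M_i.
Mole fraction of F₂ in the effusate = (n_F₂/√M_F₂) / (n_F₂/√M_F₂ + n_CO/√M_CO)
= (1.00/√38.00) / (1.00/√38.00 + 0.250/√28.01) = 0.1622/(0.1622 + 0.04724) = 0.774.

0.774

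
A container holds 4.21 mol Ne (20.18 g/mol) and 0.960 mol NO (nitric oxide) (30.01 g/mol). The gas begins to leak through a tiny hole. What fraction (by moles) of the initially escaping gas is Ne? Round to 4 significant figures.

Each component's effusion rate ∝ (its partial pressure)·(1/√M) ∝ n_i/√M_i.
Mole fraction of Ne in the effusate = (n_Ne/√M_Ne) / (n_Ne/√M_Ne + n_NO/√M_NO)
= (4.21/√20.18) / (4.21/√20.18 + 0.960/√30.01) = 0.9372/(0.9372 + 0.1752) = 0.8425.

0.8425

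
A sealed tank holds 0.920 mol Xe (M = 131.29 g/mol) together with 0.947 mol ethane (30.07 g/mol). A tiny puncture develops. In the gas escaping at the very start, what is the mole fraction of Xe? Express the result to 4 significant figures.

0.3174

Each component's effusion rate ∝ (its partial pressure)·(1/√M) ∝ n_i/√M_i.
So x_Xe in the escaping gas = (n_Xe/√M_Xe) / Σ(n_i/√M_i)
= (0.920/√131.29) / (0.920/√131.29 + 0.947/√30.07) = 0.08029/(0.08029 + 0.1727) = 0.3174.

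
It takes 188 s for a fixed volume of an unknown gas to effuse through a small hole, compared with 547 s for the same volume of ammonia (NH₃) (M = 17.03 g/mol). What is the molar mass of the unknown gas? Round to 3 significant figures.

2.01 g/mol

Using Graham's law: t_X/t_NH₃ = √(M_X/M_NH₃).
188/547 = 0.3437 = √(M_X/17.03)
M_X = 17.03 × 0.3437² = 17.03 × 0.1181 = 2.01 g/mol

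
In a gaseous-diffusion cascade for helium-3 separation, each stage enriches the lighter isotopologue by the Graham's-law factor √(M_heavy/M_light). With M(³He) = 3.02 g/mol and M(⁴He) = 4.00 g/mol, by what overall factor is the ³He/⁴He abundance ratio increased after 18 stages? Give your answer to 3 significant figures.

The single-stage factor is √(M_heavy/M_light), so 18 stages give [√(4.00/3.02)]^18 = (4.00/3.02)^(18/2).
= 1.32450^9 = 12.5.

12.5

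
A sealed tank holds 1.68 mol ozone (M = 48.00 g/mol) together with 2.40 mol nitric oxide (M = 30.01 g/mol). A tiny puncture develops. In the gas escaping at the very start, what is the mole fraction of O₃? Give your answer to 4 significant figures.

0.3563

Effusion rate of each component ∝ n_i/√M_i (partial pressure × 1/√M).
Mole fraction of O₃ in the effusate = (n_O₃/√M_O₃) / (n_O₃/√M_O₃ + n_NO/√M_NO)
= (1.68/√48.00) / (1.68/√48.00 + 2.40/√30.01) = 0.2425/(0.2425 + 0.4381) = 0.3563.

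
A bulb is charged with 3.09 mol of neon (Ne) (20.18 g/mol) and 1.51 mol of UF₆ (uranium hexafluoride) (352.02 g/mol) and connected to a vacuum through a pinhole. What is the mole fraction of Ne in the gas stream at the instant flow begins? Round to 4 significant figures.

0.8953

The effusion rate of species i is ∝ p_i/√M_i ∝ n_i/√M_i.
Mole fraction of Ne in the effusate = (n_Ne/√M_Ne) / (n_Ne/√M_Ne + n_UF₆/√M_UF₆)
= (3.09/√20.18) / (3.09/√20.18 + 1.51/√352.02) = 0.6879/(0.6879 + 0.08048) = 0.8953.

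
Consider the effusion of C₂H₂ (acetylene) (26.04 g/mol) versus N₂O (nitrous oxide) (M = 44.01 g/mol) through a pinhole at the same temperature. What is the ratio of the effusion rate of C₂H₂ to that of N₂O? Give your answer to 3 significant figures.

From Graham's law, rate_C₂H₂/rate_N₂O = √(M_N₂O/M_C₂H₂) = √(44.01/26.04) = √1.690 = 1.30.

1.30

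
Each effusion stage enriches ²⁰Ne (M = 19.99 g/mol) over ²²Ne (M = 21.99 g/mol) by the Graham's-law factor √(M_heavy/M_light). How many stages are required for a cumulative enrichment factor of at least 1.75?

12

Per stage α = (21.99/19.99)^(1/2) = 1.10005^0.5, giving ln α = 0.04768.
Need α^N ≥ 1.75 ⇒ N ≥ ln(1.75) / ln α = 0.5596 / 0.04768 = 11.74.
Minimum whole number of stages: N = 12.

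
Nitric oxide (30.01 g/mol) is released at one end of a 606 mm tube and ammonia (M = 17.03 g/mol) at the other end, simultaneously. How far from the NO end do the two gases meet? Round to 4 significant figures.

Distances travelled in equal time are proportional to diffusion rates, so d_NO/d_NH₃ = √(M_NH₃/M_NO) = √(17.03/30.01) = 0.7533.
With d_NO + d_NH₃ = 606 mm, d_NH₃ = 606/(1 + 0.7533) = 345.6 mm.
d_NO = 606 − 345.6 = 260.4 mm.

260.4 mm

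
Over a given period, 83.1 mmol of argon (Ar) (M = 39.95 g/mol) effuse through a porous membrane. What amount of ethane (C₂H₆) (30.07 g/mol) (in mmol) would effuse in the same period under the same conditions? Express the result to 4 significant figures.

95.78 mmol

Graham's law gives rate_C₂H₆/rate_Ar = √(M_Ar/M_C₂H₆) = √(39.95/30.07) = √1.329 = 1.153.
So the amount for C₂H₆ is 83.1 × 1.153 = 95.78 mmol.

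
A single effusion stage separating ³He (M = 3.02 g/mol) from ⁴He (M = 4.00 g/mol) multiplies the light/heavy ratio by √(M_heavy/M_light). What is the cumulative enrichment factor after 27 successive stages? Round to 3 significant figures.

44.4

Overall factor = α^27 with α = √(4.00/3.02), i.e. (4.00/3.02)^(27/2).
= 1.32450^(27/2) = 44.4.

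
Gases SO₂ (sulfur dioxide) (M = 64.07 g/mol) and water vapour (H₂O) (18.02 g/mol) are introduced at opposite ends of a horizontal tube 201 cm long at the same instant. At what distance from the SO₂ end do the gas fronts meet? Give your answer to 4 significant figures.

Distances travelled in equal time are proportional to diffusion rates, so d_SO₂/d_H₂O = √(M_H₂O/M_SO₂) = √(18.02/64.07) = 0.5303.
With d_SO₂ + d_H₂O = 201 cm, d_H₂O = 201/(1 + 0.5303) = 131.3 cm.
d_SO₂ = 201 − 131.3 = 69.66 cm.

69.66 cm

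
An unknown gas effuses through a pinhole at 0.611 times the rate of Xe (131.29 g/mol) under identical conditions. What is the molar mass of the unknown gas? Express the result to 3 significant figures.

352 g/mol

By Graham's law, rate_X/rate_Xe = √(M_Xe/M_X).
0.611 = √(131.29/M_X)
M_X = 131.29 / 0.611² = 131.29 / 0.3733 = 352 g/mol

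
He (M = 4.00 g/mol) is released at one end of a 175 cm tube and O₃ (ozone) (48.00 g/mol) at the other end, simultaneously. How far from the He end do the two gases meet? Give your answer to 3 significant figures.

136 cm

In equal time, each gas travels a distance ∝ its rate ∝ 1/√M, so d_He/d_O₃ = √(M_O₃/M_He) = √(48.00/4.00) = 3.464.
With d_He + d_O₃ = 175 cm, d_O₃ = 175/(1 + 3.464) = 39.20 cm.
d_He = 175 − 39.20 = 136 cm.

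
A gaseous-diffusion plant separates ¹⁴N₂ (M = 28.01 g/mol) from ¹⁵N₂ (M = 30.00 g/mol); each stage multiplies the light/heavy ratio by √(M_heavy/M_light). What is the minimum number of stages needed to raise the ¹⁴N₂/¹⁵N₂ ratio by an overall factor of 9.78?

67

With α = √(30.00/28.01) per stage, ln α = ½ ln(1.07105) = 0.03432.
Need α^N ≥ 9.78 ⇒ N ≥ ln(9.78) / ln α = 2.280 / 0.03432 = 66.45.
So at least 67 stages are needed.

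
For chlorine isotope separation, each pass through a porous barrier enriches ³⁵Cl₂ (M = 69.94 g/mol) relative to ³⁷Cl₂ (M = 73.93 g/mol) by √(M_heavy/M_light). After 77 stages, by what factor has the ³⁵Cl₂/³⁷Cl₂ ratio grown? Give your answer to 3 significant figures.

Each stage multiplies the ratio by α = √(73.93/69.94), so after 77 stages the overall factor is α^77 = (73.93/69.94)^(77/2).
= 1.05705^(77/2) = 8.47.

8.47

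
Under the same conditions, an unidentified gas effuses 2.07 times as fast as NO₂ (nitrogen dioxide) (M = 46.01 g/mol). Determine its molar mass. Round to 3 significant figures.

10.7 g/mol

Using Graham's law: rate_X/rate_NO₂ = √(M_NO₂/M_X).
2.07 = √(46.01/M_X)
M_X = 46.01 / 2.07² = 46.01 / 4.285 = 10.7 g/mol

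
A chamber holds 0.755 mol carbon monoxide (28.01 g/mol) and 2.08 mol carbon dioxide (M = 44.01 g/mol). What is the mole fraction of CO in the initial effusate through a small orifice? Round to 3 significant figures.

Each component's effusion rate ∝ (its partial pressure)·(1/√M) ∝ n_i/√M_i.
Mole fraction of CO in the effusate = (n_CO/√M_CO) / (n_CO/√M_CO + n_CO₂/√M_CO₂)
= (0.755/√28.01) / (0.755/√28.01 + 2.08/√44.01) = 0.1427/(0.1427 + 0.3135) = 0.313.

0.313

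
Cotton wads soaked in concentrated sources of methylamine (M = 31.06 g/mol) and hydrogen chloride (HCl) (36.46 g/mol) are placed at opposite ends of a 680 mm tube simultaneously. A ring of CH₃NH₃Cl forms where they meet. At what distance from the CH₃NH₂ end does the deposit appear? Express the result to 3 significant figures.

354 mm

In equal time, each gas travels a distance ∝ its rate ∝ 1/√M, so d_CH₃NH₂/d_HCl = √(M_HCl/M_CH₃NH₂) = √(36.46/31.06) = 1.083.
With d_CH₃NH₂ + d_HCl = 680 mm, d_HCl = 680/(1 + 1.083) = 326.4 mm.
d_CH₃NH₂ = 680 − 326.4 = 354 mm.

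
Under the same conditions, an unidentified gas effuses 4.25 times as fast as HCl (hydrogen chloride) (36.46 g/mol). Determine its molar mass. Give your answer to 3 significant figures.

Since effusion rate ∝ 1/√M, rate_X/rate_HCl = √(M_HCl/M_X).
4.25 = √(36.46/M_X)
M_X = 36.46 / 4.25² = 36.46 / 18.06 = 2.02 g/mol

2.02 g/mol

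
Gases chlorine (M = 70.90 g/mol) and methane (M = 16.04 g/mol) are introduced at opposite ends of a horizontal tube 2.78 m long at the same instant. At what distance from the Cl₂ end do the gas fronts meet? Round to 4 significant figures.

Graham's law gives d_Cl₂/d_CH₄ = rate_Cl₂/rate_CH₄ = √(M_CH₄/M_Cl₂) = √(16.04/70.90) = 0.4756.
With d_Cl₂ + d_CH₄ = 2.78 m, d_CH₄ = 2.78/(1 + 0.4756) = 1.884 m.
d_Cl₂ = 2.78 − 1.884 = 0.8961 m.

0.8961 m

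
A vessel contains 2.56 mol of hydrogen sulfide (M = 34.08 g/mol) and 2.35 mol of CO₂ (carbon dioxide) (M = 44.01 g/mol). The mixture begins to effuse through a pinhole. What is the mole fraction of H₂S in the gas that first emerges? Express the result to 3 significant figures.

0.553

The effusion rate of species i is ∝ p_i/√M_i ∝ n_i/√M_i.
x_H₂S(eff) = (n_H₂S/√M_H₂S) / (n_H₂S/√M_H₂S + n_CO₂/√M_CO₂)
= (2.56/√34.08) / (2.56/√34.08 + 2.35/√44.01) = 0.4385/(0.4385 + 0.3542) = 0.553.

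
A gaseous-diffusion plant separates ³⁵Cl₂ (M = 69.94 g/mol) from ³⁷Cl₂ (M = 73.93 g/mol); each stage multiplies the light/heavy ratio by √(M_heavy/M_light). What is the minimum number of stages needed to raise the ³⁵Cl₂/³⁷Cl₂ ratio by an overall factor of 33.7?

With α = √(73.93/69.94) per stage, ln α = ½ ln(1.05705) = 0.02774.
Need α^N ≥ 33.7 ⇒ N ≥ ln(33.7) / ln α = 3.517 / 0.02774 = 126.80.
Minimum whole number of stages: N = 127.

127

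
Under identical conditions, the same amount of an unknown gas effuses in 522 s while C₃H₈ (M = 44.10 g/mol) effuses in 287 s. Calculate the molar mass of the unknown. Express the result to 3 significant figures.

Graham's law gives t_X/t_C₃H₈ = √(M_X/M_C₃H₈).
522/287 = 1.819 = √(M_X/44.10)
M_X = 44.10 × 1.819² = 44.10 × 3.308 = 146 g/mol

146 g/mol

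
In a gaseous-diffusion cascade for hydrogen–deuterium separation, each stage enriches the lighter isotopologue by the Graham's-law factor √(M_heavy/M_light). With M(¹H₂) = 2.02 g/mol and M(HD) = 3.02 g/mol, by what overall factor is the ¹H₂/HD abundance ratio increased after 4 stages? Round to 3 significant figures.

Each stage multiplies the ratio by α = √(3.02/2.02), so after 4 stages the overall factor is α^4 = (3.02/2.02)^(4/2).
= 1.49505^2 = 2.24.

2.24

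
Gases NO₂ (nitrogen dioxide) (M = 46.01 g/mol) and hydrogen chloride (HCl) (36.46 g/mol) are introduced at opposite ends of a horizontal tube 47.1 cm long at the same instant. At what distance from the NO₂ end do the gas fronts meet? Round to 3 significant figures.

The fronts meet when d_NO₂ + d_HCl = L with d_NO₂/d_HCl = √(M_HCl/M_NO₂) (Graham's law). Here √(M_HCl/M_NO₂) = √(36.46/46.01) = 0.8902.
With d_NO₂ + d_HCl = 47.1 cm, d_HCl = 47.1/(1 + 0.8902) = 24.92 cm.
d_NO₂ = 47.1 − 24.92 = 22.2 cm.

22.2 cm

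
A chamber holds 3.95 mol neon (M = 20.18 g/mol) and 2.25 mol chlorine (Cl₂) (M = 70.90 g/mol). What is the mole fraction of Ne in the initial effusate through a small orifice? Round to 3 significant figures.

Rate_i ∝ x_i/√M_i (Graham's law weighted by mole fraction), so the effusate composition follows n_i/√M_i.
x_Ne(eff) = (n_Ne/√M_Ne) / (n_Ne/√M_Ne + n_Cl₂/√M_Cl₂)
= (3.95/√20.18) / (3.95/√20.18 + 2.25/√70.90) = 0.8793/(0.8793 + 0.2672) = 0.767.

0.767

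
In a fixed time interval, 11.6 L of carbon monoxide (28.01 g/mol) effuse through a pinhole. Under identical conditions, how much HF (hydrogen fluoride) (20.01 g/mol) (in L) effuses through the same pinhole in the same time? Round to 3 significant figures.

13.7 L

From Graham's law, rate_HF/rate_CO = √(M_CO/M_HF) = √(28.01/20.01) = √1.400 = 1.183.
So the volume for HF is 11.6 × 1.183 = 13.7 L.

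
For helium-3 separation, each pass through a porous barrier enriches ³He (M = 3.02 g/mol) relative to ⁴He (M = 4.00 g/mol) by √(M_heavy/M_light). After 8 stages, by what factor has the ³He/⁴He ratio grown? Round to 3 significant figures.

Each stage multiplies the ratio by α = √(4.00/3.02), so after 8 stages the overall factor is α^8 = (4.00/3.02)^(8/2).
= 1.32450^4 = 3.08.

3.08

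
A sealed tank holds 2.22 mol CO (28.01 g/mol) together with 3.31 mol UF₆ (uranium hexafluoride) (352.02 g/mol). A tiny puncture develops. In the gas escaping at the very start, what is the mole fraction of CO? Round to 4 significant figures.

Effusion rate of each component ∝ n_i/√M_i (partial pressure × 1/√M).
Mole fraction of CO in the effusate = (n_CO/√M_CO) / (n_CO/√M_CO + n_UF₆/√M_UF₆)
= (2.22/√28.01) / (2.22/√28.01 + 3.31/√352.02) = 0.4195/(0.4195 + 0.1764) = 0.7039.

0.7039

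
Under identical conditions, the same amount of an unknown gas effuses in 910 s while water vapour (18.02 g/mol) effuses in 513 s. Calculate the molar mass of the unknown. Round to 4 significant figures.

56.70 g/mol

From Graham's law, t_X/t_H₂O = √(M_X/M_H₂O).
910/513 = 1.774 = √(M_X/18.02)
M_X = 18.02 × 1.774² = 18.02 × 3.147 = 56.70 g/mol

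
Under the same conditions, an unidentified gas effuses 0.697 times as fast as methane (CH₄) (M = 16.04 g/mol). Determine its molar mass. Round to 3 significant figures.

By Graham's law, rate_X/rate_CH₄ = √(M_CH₄/M_X).
0.697 = √(16.04/M_X)
M_X = 16.04 / 0.697² = 16.04 / 0.4858 = 33.0 g/mol

33.0 g/mol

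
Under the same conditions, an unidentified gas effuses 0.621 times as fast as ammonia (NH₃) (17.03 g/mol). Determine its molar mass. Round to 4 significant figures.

Using Graham's law: rate_X/rate_NH₃ = √(M_NH₃/M_X).
0.621 = √(17.03/M_X)
M_X = 17.03 / 0.621² = 17.03 / 0.3856 = 44.16 g/mol

44.16 g/mol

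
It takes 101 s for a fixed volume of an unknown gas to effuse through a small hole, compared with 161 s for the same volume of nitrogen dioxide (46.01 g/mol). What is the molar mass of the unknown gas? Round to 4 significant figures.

18.11 g/mol

Graham's law gives t_X/t_NO₂ = √(M_X/M_NO₂).
101/161 = 0.6273 = √(M_X/46.01)
M_X = 46.01 × 0.6273² = 46.01 × 0.3935 = 18.11 g/mol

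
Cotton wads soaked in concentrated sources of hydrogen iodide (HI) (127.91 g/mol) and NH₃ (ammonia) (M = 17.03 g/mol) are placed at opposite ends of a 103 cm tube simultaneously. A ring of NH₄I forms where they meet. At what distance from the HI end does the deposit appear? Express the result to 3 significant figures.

In equal time, each gas travels a distance ∝ its rate ∝ 1/√M, so d_HI/d_NH₃ = √(M_NH₃/M_HI) = √(17.03/127.91) = 0.3649.
With d_HI + d_NH₃ = 103 cm, d_NH₃ = 103/(1 + 0.3649) = 75.46 cm.
d_HI = 103 − 75.46 = 27.5 cm.

27.5 cm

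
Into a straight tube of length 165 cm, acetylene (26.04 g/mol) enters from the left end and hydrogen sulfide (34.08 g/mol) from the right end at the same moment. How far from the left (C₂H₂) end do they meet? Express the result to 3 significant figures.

Distances travelled in equal time are proportional to diffusion rates, so d_C₂H₂/d_H₂S = √(M_H₂S/M_C₂H₂) = √(34.08/26.04) = 1.144.
With d_C₂H₂ + d_H₂S = 165 cm, d_H₂S = 165/(1 + 1.144) = 76.96 cm.
d_C₂H₂ = 165 − 76.96 = 88.0 cm.

88.0 cm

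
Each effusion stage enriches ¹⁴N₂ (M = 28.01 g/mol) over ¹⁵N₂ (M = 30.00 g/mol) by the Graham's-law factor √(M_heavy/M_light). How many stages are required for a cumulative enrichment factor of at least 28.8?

98

With α = √(30.00/28.01) per stage, ln α = ½ ln(1.07105) = 0.03432.
Need α^N ≥ 28.8 ⇒ N ≥ ln(28.8) / ln α = 3.360 / 0.03432 = 97.92.
Rounding up, N = 98 stages.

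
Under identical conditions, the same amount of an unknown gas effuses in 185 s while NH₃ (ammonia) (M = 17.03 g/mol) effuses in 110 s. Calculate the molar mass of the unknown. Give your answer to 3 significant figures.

48.2 g/mol

Graham's law gives t_X/t_NH₃ = √(M_X/M_NH₃).
185/110 = 1.682 = √(M_X/17.03)
M_X = 17.03 × 1.682² = 17.03 × 2.829 = 48.2 g/mol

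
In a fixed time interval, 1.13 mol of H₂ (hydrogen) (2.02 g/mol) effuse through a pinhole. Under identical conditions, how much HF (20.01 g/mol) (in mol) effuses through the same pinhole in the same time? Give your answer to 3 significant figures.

0.359 mol

Graham's law gives rate_HF/rate_H₂ = √(M_H₂/M_HF) = √(2.02/20.01) = √0.1009 = 0.3177.
So the amount for HF is 1.13 × 0.3177 = 0.359 mol.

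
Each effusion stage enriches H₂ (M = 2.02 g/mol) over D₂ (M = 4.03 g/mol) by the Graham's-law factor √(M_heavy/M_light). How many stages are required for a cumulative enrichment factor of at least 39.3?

With α = √(4.03/2.02) per stage, ln α = ½ ln(1.99505) = 0.3453.
Need α^N ≥ 39.3 ⇒ N ≥ ln(39.3) / ln α = 3.671 / 0.3453 = 10.63.
Minimum whole number of stages: N = 11.

11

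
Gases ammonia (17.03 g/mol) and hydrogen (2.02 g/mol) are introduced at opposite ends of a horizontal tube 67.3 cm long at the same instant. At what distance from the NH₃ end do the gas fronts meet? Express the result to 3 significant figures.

Graham's law gives d_NH₃/d_H₂ = rate_NH₃/rate_H₂ = √(M_H₂/M_NH₃) = √(2.02/17.03) = 0.3444.
With d_NH₃ + d_H₂ = 67.3 cm, d_H₂ = 67.3/(1 + 0.3444) = 50.06 cm.
d_NH₃ = 67.3 − 50.06 = 17.2 cm.

17.2 cm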